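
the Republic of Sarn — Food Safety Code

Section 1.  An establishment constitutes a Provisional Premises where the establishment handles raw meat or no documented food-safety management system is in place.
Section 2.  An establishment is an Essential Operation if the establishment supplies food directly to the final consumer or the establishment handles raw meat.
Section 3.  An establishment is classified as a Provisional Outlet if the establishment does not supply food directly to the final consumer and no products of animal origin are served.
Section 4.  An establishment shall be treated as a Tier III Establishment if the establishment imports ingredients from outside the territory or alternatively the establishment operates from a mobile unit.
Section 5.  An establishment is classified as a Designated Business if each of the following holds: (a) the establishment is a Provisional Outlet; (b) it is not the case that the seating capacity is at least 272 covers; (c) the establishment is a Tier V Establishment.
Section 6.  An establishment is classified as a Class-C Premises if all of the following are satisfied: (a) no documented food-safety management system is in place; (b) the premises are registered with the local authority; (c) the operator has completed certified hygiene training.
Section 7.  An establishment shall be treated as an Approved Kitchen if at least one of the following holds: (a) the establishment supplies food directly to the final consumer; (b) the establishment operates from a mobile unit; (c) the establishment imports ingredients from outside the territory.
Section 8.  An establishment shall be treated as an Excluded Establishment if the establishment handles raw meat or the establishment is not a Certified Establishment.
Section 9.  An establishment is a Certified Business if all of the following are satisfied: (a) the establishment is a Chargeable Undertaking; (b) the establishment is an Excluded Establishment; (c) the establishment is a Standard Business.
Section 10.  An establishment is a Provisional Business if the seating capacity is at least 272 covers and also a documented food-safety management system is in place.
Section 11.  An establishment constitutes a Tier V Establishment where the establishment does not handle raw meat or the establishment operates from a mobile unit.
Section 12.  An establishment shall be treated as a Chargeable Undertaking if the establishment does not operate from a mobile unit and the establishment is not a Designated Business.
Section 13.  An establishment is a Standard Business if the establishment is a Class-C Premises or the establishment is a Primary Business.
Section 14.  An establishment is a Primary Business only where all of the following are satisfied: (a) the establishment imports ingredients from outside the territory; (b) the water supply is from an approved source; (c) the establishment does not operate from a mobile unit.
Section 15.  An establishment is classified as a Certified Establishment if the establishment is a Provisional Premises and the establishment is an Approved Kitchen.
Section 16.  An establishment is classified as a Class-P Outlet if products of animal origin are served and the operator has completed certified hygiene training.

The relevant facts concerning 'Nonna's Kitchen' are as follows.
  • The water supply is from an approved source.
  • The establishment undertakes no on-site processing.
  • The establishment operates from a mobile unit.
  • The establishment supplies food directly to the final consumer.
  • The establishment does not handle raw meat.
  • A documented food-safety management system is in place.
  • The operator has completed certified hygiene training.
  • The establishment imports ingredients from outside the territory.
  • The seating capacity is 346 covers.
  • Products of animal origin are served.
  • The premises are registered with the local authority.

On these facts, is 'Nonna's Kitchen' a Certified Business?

No

Under section 3: the establishment does not supply food directly to the final consumer? no; and no products of animal origin are served? no. So the establishment is not a Provisional Outlet.
Under section 11: the establishment does not handle raw meat? yes; or the establishment operates from a mobile unit? yes. So the establishment is a Tier V Establishment.
Under section 5: Provisional Outlet (section 3)? no; and seating capacity: 346 covers ≥ 272 covers? yes, so negated condition no; and Tier V Establishment (section 11)? yes. So the establishment is not a Designated Business.
Under section 12: the establishment does not operate from a mobile unit? no; and not a Designated Business (section 5)? yes. So the establishment is not a Chargeable Undertaking.
Under section 1: the establishment handles raw meat? no; or no documented food-safety management system is in place? no. So the establishment is not a Provisional Premises.
Under section 7: the establishment supplies food directly to the final consumer? yes; or the establishment operates from a mobile unit? yes; or the establishment imports ingredients from outside the territory? yes. So the establishment is an Approved Kitchen.
Under section 15: Provisional Premises (section 1)? no; and Approved Kitchen (section 7)? yes. So the establishment is not a Certified Establishment.
Under section 8: the establishment handles raw meat? no; or not a Certified Establishment (section 15)? yes. So the establishment is an Excluded Establishment.
Under section 6: no documented food-safety management system is in place? no; and the premises are registered with the local authority? yes; and the operator has completed certified hygiene training? yes. So the establishment is not a Class-C Premises.
Under section 14: the establishment imports ingredients from outside the territory? yes; and the water supply is from an approved source? yes; and the establishment does not operate from a mobile unit? no. So the establishment is not a Primary Business.
Under section 13: Class-C Premises (section 6)? no; or Primary Business (section 14)? no. So the establishment is not a Standard Business.
Under section 9: Chargeable Undertaking (section 12)? no; and Excluded Establishment (section 8)? yes; and Standard Business (section 13)? no. So the establishment is not a Certified Business.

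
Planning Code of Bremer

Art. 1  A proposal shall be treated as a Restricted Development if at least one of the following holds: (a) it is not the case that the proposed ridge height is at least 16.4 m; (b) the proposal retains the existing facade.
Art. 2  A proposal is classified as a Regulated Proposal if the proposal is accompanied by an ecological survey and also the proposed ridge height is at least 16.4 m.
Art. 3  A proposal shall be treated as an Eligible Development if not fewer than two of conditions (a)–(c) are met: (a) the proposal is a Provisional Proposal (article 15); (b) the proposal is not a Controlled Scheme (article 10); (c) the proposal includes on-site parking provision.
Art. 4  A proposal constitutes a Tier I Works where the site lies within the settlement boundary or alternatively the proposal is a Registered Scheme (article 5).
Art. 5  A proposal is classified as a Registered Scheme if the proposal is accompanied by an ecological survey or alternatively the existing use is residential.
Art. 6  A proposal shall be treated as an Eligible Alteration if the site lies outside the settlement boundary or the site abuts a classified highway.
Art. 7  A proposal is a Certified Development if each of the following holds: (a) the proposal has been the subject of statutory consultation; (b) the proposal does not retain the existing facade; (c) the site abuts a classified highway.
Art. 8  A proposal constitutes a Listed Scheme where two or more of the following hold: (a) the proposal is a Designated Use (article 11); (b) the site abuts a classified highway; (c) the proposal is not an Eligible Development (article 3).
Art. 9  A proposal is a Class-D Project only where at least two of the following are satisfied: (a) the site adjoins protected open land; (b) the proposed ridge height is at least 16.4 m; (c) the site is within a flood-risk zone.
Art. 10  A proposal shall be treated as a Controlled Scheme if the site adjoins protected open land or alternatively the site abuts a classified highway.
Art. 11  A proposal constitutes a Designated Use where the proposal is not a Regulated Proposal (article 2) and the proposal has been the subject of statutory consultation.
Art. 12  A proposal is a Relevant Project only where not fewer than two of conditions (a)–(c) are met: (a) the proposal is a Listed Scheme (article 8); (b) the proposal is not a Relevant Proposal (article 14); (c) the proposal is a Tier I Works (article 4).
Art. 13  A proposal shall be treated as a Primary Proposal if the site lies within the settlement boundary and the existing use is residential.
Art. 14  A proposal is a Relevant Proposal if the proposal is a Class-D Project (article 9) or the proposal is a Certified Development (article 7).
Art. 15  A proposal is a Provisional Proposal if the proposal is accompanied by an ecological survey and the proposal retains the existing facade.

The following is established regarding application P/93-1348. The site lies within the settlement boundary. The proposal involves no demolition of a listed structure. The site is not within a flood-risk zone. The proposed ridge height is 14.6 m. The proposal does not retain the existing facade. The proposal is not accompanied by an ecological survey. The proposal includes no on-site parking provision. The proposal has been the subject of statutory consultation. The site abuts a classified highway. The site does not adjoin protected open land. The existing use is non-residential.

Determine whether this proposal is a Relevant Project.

Under article 2: the proposal is accompanied by an ecological survey? no; and proposed ridge height: 14.6 m ≥ 16.4 m? no. So the proposal is not a Regulated Proposal.
Under article 11: not a Regulated Proposal (article 2)? yes; and the proposal has been the subject of statutory consultation? yes. So the proposal is a Designated Use.
Under article 15: the proposal is accompanied by an ecological survey? no; and the proposal retains the existing facade? no. So the proposal is not a Provisional Proposal.
Under article 10: the site adjoins protected open land? no; or the site abuts a classified highway? yes. So the proposal is a Controlled Scheme.
Under article 3: Provisional Proposal (article 15)? no; not a Controlled Scheme (article 10)? no; the proposal includes on-site parking provision? no — 0 of 3 hold (need ≥2) → not satisfied.
Under article 8: Designated Use (article 11)? yes; the site abuts a classified highway? yes; not an Eligible Development (article 3)? yes — 3 of 3 hold (need ≥2) → satisfied.
Under article 9: the site adjoins protected open land? no; proposed ridge height: 14.6 m ≥ 16.4 m? no; the site is within a flood-risk zone? no — 0 of 3 hold (need ≥2) → not satisfied.
Under article 7: the proposal has been the subject of statutory consultation? yes; and the proposal does not retain the existing facade? yes; and the site abuts a classified highway? yes. So the proposal is a Certified Development.
Under article 14: Class-D Project (article 9)? no; or Certified Development (article 7)? yes. So the proposal is a Relevant Proposal.
Under article 5: the proposal is accompanied by an ecological survey? no; or the existing use is residential? no. So the proposal is not a Registered Scheme.
Under article 4: the site lies within the settlement boundary? yes; or Registered Scheme (article 5)? no. So the proposal is a Tier I Works.
Under article 12: Listed Scheme (article 8)? yes; not a Relevant Proposal (article 14)? no; Tier I Works (article 4)? yes — 2 of 3 hold (need ≥2) → satisfied.

Yes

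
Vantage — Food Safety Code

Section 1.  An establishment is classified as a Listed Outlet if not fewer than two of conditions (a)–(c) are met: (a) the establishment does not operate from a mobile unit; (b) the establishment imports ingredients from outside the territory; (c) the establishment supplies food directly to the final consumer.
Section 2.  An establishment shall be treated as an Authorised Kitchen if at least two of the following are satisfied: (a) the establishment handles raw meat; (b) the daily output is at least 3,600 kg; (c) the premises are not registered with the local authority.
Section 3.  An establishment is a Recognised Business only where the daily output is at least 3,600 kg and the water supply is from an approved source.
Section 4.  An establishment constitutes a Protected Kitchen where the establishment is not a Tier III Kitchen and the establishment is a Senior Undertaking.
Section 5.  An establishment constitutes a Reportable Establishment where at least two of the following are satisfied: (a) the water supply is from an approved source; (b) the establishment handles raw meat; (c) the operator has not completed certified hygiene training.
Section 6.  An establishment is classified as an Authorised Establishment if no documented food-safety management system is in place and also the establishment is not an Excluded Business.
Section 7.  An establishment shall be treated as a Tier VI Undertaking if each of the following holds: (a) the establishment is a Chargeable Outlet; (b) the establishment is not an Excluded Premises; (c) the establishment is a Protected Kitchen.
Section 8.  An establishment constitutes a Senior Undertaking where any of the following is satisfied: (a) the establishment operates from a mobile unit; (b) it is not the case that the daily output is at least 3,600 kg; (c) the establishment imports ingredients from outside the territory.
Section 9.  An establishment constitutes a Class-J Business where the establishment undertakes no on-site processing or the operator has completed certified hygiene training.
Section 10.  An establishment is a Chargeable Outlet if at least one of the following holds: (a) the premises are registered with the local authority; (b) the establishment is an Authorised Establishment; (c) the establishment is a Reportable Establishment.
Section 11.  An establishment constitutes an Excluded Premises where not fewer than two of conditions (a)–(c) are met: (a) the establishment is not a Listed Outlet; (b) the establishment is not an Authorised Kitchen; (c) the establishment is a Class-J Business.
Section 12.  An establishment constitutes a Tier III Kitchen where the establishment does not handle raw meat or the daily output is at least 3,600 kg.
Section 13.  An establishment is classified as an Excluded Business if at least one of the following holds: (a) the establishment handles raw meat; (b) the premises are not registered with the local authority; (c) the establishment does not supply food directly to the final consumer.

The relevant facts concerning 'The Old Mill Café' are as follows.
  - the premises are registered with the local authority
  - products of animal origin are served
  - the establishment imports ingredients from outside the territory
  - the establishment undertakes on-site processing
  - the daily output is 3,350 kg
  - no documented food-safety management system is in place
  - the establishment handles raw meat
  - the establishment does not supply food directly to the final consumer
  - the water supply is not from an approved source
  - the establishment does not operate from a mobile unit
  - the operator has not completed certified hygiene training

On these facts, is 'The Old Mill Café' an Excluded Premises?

No

Under section 1: the establishment does not operate from a mobile unit? yes; the establishment imports ingredients from outside the territory? yes; the establishment supplies food directly to the final consumer? no — 2 of 3 hold (need ≥2) → satisfied.
Under section 2: the establishment handles raw meat? yes; daily output: 3,350 kg ≥ 3,600 kg? no; the premises are not registered with the local authority? no — 1 of 3 hold (need ≥2) → not satisfied.
Under section 9: the establishment undertakes no on-site processing? no; or the operator has completed certified hygiene training? no. So the establishment is not a Class-J Business.
Under section 11: not a Listed Outlet (section 1)? no; not an Authorised Kitchen (section 2)? yes; Class-J Business (section 9)? no — 1 of 3 hold (need ≥2) → not satisfied.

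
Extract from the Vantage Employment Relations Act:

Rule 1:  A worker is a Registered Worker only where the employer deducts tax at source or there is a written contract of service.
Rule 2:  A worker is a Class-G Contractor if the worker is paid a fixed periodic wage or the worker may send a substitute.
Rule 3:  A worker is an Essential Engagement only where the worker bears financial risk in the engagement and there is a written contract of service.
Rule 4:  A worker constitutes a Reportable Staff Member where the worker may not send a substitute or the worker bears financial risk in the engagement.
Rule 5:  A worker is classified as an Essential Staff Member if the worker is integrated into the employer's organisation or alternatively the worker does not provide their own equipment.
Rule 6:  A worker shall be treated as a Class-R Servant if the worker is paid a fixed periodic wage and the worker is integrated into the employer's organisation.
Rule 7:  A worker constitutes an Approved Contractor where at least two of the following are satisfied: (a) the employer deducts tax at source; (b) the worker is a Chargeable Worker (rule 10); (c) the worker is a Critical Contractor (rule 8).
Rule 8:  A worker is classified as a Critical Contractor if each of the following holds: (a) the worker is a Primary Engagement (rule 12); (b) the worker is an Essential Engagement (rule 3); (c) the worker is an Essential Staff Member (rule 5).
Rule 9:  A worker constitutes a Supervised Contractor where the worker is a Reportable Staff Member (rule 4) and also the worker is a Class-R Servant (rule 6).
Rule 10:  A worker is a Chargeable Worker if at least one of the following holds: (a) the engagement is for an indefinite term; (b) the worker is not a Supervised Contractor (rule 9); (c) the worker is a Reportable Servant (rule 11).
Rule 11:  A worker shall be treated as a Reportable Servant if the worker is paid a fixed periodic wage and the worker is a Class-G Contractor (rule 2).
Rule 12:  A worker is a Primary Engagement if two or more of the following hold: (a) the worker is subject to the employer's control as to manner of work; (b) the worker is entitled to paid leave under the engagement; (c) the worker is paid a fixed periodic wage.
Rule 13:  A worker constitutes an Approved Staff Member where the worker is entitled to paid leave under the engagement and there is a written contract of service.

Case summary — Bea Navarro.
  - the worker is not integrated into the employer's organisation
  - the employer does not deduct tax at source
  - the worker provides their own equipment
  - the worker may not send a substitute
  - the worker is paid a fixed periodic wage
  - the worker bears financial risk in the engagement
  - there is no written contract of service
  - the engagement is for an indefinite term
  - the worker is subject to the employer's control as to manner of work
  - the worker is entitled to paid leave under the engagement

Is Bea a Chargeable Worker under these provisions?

Yes

Under rule 4: the worker may not send a substitute? yes; or the worker bears financial risk in the engagement? yes. So the worker is a Reportable Staff Member.
Under rule 6: the worker is paid a fixed periodic wage? yes; and the worker is integrated into the employer's organisation? no. So the worker is not a Class-R Servant.
Under rule 9: Reportable Staff Member (rule 4)? yes; and Class-R Servant (rule 6)? no. So the worker is not a Supervised Contractor.
Under rule 2: the worker is paid a fixed periodic wage? yes; or the worker may send a substitute? no. So the worker is a Class-G Contractor.
Under rule 11: the worker is paid a fixed periodic wage? yes; and Class-G Contractor (rule 2)? yes. So the worker is a Reportable Servant.
Under rule 10: the engagement is for an indefinite term? yes; or not a Supervised Contractor (rule 9)? yes; or Reportable Servant (rule 11)? yes. So the worker is a Chargeable Worker.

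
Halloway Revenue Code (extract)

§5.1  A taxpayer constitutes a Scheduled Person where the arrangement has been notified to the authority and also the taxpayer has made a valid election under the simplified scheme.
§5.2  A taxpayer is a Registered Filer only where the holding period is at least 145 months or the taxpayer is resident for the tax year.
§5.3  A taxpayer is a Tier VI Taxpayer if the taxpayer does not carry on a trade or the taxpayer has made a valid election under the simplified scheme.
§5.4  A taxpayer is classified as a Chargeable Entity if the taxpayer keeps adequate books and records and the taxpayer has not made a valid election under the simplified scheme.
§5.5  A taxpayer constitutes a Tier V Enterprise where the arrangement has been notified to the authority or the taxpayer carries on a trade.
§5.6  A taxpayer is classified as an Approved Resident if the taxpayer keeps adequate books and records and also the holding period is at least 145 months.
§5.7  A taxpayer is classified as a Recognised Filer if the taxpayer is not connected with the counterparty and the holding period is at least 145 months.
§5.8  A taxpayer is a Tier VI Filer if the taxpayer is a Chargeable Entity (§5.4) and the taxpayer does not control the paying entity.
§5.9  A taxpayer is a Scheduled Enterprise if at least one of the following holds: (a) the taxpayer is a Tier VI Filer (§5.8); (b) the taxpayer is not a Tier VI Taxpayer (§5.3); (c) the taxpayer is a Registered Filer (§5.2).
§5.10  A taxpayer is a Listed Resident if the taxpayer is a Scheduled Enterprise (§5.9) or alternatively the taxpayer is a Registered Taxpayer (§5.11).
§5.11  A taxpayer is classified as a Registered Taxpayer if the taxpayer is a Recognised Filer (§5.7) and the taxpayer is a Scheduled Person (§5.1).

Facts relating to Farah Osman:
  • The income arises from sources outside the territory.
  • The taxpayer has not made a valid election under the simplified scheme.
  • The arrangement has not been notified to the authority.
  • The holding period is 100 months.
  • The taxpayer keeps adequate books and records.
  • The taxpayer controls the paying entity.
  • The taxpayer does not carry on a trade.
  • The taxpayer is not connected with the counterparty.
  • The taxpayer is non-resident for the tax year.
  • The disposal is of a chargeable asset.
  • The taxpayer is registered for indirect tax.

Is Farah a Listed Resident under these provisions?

No

§5.4 — Chargeable Entity: [the taxpayer keeps adequate books and records? yes] AND [the taxpayer has not made a valid election under the simplified scheme? yes] → satisfied.
§5.8 — Tier VI Filer: [Chargeable Entity (§5.4)? yes] AND [the taxpayer does not control the paying entity? no] → not satisfied.
§5.3 — Tier VI Taxpayer: [the taxpayer does not carry on a trade? yes] OR [the taxpayer has made a valid election under the simplified scheme? no] → satisfied.
§5.2 — Registered Filer: [holding period: 100 months ≥ 145 months? no] OR [the taxpayer is resident for the tax year? no] → not satisfied.
§5.9 — Scheduled Enterprise: [Tier VI Filer (§5.8)? no] OR [not a Tier VI Taxpayer (§5.3)? no] OR [Registered Filer (§5.2)? no] → not satisfied.
§5.7 — Recognised Filer: [the taxpayer is not connected with the counterparty? yes] AND [holding period: 100 months ≥ 145 months? no] → not satisfied.
§5.1 — Scheduled Person: [the arrangement has been notified to the authority? no] AND [the taxpayer has made a valid election under the simplified scheme? no] → not satisfied.
§5.11 — Registered Taxpayer: [Recognised Filer (§5.7)? no] AND [Scheduled Person (§5.1)? no] → not satisfied.
§5.10 — Listed Resident: [Scheduled Enterprise (§5.9)? no] OR [Registered Taxpayer (§5.11)? no] → not satisfied.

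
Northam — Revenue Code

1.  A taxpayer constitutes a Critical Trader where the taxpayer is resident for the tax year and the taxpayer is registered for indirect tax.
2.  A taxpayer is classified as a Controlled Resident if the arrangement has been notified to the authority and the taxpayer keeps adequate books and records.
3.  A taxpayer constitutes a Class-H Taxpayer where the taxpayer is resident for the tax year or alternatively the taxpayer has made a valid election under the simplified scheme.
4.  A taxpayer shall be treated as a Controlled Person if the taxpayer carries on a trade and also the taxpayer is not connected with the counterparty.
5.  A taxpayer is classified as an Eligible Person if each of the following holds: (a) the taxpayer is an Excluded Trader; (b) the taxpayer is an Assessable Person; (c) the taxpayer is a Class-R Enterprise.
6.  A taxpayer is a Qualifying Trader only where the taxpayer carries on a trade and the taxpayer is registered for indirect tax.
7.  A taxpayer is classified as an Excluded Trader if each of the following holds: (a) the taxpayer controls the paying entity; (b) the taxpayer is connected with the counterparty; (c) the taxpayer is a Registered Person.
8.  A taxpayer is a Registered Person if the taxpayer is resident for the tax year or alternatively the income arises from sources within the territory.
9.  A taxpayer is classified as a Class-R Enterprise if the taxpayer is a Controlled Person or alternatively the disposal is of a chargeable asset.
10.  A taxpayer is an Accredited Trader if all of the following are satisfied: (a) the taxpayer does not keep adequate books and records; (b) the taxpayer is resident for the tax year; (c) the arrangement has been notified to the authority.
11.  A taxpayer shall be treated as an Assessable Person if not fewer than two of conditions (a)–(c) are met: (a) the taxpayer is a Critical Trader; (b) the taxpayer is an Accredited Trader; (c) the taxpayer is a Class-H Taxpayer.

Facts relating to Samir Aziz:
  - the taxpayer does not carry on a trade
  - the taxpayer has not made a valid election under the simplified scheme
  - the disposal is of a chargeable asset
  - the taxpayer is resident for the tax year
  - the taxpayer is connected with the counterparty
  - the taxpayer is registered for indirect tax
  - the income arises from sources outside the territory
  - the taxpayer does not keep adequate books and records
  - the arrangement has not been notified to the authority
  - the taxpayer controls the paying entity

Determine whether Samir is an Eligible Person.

paragraph 8 — Registered Person: [the taxpayer is resident for the tax year? yes] OR [the income arises from sources within the territory? no] → satisfied.
paragraph 7 — Excluded Trader: [the taxpayer controls the paying entity? yes] AND [the taxpayer is connected with the counterparty? yes] AND [Registered Person (paragraph 8)? yes] → satisfied.
paragraph 1 — Critical Trader: [the taxpayer is resident for the tax year? yes] AND [the taxpayer is registered for indirect tax? yes] → satisfied.
paragraph 10 — Accredited Trader: [the taxpayer does not keep adequate books and records? yes] AND [the taxpayer is resident for the tax year? yes] AND [the arrangement has been notified to the authority? no] → not satisfied.
paragraph 3 — Class-H Taxpayer: [the taxpayer is resident for the tax year? yes] OR [the taxpayer has made a valid election under the simplified scheme? no] → satisfied.
paragraph 11 — Assessable Person: Critical Trader (paragraph 1)? yes; Accredited Trader (paragraph 10)? no; Class-H Taxpayer (paragraph 3)? yes — 2 of 3 hold (need ≥2) → satisfied.
paragraph 4 — Controlled Person: [the taxpayer carries on a trade? no] AND [the taxpayer is not connected with the counterparty? no] → not satisfied.
paragraph 9 — Class-R Enterprise: [Controlled Person (paragraph 4)? no] OR [the disposal is of a chargeable asset? yes] → satisfied.
paragraph 5 — Eligible Person: [Excluded Trader (paragraph 7)? yes] AND [Assessable Person (paragraph 11)? yes] AND [Class-R Enterprise (paragraph 9)? yes] → satisfied.

Yes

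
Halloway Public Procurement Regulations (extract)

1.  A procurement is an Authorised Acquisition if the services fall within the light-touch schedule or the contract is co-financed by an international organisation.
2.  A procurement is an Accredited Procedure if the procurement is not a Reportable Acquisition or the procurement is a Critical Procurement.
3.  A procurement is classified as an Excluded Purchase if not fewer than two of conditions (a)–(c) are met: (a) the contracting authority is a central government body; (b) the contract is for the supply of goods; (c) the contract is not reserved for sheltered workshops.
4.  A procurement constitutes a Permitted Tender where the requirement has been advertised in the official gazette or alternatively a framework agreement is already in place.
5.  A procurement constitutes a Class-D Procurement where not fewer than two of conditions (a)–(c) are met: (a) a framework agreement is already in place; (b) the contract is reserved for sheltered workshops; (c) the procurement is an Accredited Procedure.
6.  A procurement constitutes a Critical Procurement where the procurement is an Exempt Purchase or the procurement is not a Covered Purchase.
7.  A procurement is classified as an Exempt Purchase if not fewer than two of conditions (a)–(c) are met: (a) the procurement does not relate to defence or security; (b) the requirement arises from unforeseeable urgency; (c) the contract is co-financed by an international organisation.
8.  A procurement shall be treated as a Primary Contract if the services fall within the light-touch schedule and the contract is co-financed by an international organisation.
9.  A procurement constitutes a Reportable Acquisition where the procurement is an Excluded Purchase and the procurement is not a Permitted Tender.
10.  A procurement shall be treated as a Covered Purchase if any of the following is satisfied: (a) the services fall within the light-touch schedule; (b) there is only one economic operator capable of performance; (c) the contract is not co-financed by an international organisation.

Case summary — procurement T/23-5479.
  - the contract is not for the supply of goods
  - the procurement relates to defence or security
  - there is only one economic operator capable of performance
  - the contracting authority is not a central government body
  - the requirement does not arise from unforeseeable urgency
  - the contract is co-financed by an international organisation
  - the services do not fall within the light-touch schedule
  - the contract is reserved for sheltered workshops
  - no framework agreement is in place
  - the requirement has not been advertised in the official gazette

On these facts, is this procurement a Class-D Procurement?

paragraph 3 — Excluded Purchase: the contracting authority is a central government body? no; the contract is for the supply of goods? no; the contract is not reserved for sheltered workshops? no — 0 of 3 hold (need ≥2) → not satisfied.
paragraph 4 — Permitted Tender: [the requirement has been advertised in the official gazette? no] OR [a framework agreement is already in place? no] → not satisfied.
paragraph 9 — Reportable Acquisition: [Excluded Purchase (paragraph 3)? no] AND [not a Permitted Tender (paragraph 4)? yes] → not satisfied.
paragraph 7 — Exempt Purchase: the procurement does not relate to defence or security? no; the requirement arises from unforeseeable urgency? no; the contract is co-financed by an international organisation? yes — 1 of 3 hold (need ≥2) → not satisfied.
paragraph 10 — Covered Purchase: [the services fall within the light-touch schedule? no] OR [there is only one economic operator capable of performance? yes] OR [the contract is not co-financed by an international organisation? no] → satisfied.
paragraph 6 — Critical Procurement: [Exempt Purchase (paragraph 7)? no] OR [not a Covered Purchase (paragraph 10)? no] → not satisfied.
paragraph 2 — Accredited Procedure: [not a Reportable Acquisition (paragraph 9)? yes] OR [Critical Procurement (paragraph 6)? no] → satisfied.
paragraph 5 — Class-D Procurement: a framework agreement is already in place? no; the contract is reserved for sheltered workshops? yes; Accredited Procedure (paragraph 2)? yes — 2 of 3 hold (need ≥2) → satisfied.

Yes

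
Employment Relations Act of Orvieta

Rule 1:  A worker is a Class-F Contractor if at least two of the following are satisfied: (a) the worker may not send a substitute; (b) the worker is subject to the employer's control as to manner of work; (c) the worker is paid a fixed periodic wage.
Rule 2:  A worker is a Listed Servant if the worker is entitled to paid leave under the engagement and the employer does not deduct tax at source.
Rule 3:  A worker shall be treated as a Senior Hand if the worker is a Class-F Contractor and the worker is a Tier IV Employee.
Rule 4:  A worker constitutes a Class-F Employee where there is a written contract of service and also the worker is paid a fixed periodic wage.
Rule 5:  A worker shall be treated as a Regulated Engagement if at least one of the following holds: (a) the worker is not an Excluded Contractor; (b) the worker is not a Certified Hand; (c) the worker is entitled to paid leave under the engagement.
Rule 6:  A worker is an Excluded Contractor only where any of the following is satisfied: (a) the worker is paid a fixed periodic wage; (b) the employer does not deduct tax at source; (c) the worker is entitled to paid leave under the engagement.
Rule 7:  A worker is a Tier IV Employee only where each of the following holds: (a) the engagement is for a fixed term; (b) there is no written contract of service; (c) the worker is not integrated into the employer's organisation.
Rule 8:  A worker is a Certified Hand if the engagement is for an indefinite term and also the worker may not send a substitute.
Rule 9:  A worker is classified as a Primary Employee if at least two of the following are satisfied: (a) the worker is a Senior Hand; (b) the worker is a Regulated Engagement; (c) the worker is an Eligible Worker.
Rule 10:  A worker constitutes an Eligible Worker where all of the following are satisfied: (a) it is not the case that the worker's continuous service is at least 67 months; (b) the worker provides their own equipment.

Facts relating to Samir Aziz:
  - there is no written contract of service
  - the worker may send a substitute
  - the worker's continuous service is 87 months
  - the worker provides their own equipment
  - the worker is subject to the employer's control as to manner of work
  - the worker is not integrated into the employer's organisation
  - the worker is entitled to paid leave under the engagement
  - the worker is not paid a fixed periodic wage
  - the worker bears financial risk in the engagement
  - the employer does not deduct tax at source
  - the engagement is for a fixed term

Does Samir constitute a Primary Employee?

rule 1 — Class-F Contractor: the worker may not send a substitute? no; the worker is subject to the employer's control as to manner of work? yes; the worker is paid a fixed periodic wage? no — 1 of 3 hold (need ≥2) → not satisfied.
rule 7 — Tier IV Employee: [the engagement is for a fixed term? yes] AND [there is no written contract of service? yes] AND [the worker is not integrated into the employer's organisation? yes] → satisfied.
rule 3 — Senior Hand: [Class-F Contractor (rule 1)? no] AND [Tier IV Employee (rule 7)? yes] → not satisfied.
rule 6 — Excluded Contractor: [the worker is paid a fixed periodic wage? no] OR [the employer does not deduct tax at source? yes] OR [the worker is entitled to paid leave under the engagement? yes] → satisfied.
rule 8 — Certified Hand: [the engagement is for an indefinite term? no] AND [the worker may not send a substitute? no] → not satisfied.
rule 5 — Regulated Engagement: [not an Excluded Contractor (rule 6)? no] OR [not a Certified Hand (rule 8)? yes] OR [the worker is entitled to paid leave under the engagement? yes] → satisfied.
rule 10 — Eligible Worker: [worker's continuous service: 87 months ≥ 67 months? yes, so negated condition no] AND [the worker provides their own equipment? yes] → not satisfied.
rule 9 — Primary Employee: Senior Hand (rule 3)? no; Regulated Engagement (rule 5)? yes; Eligible Worker (rule 10)? no — 1 of 3 hold (need ≥2) → not satisfied.

No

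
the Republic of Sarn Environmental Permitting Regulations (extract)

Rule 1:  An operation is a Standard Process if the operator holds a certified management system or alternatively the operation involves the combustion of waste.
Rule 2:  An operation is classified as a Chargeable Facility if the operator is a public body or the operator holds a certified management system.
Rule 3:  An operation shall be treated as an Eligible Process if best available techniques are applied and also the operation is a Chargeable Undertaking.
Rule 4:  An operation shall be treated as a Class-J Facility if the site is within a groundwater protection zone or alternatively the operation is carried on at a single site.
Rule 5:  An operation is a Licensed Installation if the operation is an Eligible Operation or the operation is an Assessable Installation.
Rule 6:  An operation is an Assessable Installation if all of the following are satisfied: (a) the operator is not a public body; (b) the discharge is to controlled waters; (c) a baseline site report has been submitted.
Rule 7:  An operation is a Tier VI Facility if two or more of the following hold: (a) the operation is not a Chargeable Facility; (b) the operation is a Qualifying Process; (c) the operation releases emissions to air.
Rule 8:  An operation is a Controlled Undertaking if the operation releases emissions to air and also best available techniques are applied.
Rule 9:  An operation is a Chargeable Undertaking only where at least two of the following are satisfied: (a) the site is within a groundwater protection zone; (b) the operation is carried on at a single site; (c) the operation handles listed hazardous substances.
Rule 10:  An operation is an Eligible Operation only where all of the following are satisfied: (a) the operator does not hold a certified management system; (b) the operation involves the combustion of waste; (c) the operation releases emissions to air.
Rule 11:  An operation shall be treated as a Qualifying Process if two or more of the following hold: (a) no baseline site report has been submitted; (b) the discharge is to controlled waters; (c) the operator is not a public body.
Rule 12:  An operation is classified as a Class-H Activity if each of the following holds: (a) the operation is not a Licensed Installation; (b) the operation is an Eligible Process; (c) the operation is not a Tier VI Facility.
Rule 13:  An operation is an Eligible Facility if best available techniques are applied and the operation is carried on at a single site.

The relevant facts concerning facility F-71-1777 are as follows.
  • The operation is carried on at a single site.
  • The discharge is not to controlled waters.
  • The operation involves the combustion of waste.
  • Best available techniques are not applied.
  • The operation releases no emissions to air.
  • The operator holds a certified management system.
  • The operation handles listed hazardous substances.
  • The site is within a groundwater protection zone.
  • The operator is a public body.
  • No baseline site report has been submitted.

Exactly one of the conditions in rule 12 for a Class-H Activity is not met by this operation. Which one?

rule 10 — Eligible Operation: [the operator does not hold a certified management system? no] AND [the operation involves the combustion of waste? yes] AND [the operation releases emissions to air? no] → not satisfied.
rule 6 — Assessable Installation: [the operator is not a public body? no] AND [the discharge is to controlled waters? no] AND [a baseline site report has been submitted? no] → not satisfied.
rule 5 — Licensed Installation: [Eligible Operation (rule 10)? no] OR [Assessable Installation (rule 6)? no] → not satisfied.
rule 9 — Chargeable Undertaking: the site is within a groundwater protection zone? yes; the operation is carried on at a single site? yes; the operation handles listed hazardous substances? yes — 3 of 3 hold (need ≥2) → satisfied.
rule 3 — Eligible Process: [best available techniques are applied? no] AND [Chargeable Undertaking (rule 9)? yes] → not satisfied.
rule 2 — Chargeable Facility: [the operator is a public body? yes] OR [the operator holds a certified management system? yes] → satisfied.
rule 11 — Qualifying Process: no baseline site report has been submitted? yes; the discharge is to controlled waters? no; the operator is not a public body? no — 1 of 3 hold (need ≥2) → not satisfied.
rule 7 — Tier VI Facility: not a Chargeable Facility (rule 2)? no; Qualifying Process (rule 11)? no; the operation releases emissions to air? no — 0 of 3 hold (need ≥2) → not satisfied.
rule 12 — Class-H Activity: [not a Licensed Installation (rule 5)? yes] AND [Eligible Process (rule 3)? no] AND [not a Tier VI Facility (rule 7)? yes] → not satisfied.

Eligible Process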